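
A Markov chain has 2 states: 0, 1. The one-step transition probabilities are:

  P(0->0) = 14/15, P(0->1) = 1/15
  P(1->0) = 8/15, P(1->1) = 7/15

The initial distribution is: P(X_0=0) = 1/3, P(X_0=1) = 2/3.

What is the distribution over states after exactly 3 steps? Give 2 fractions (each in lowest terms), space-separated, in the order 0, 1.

Propagating the distribution step by step (d_{t+1} = d_t * P):
d_0 = (0=1/3, 1=2/3)
  d_1[0] = 1/3*14/15 + 2/3*8/15 = 2/3
  d_1[1] = 1/3*1/15 + 2/3*7/15 = 1/3
d_1 = (0=2/3, 1=1/3)
  d_2[0] = 2/3*14/15 + 1/3*8/15 = 4/5
  d_2[1] = 2/3*1/15 + 1/3*7/15 = 1/5
d_2 = (0=4/5, 1=1/5)
  d_3[0] = 4/5*14/15 + 1/5*8/15 = 64/75
  d_3[1] = 4/5*1/15 + 1/5*7/15 = 11/75
d_3 = (0=64/75, 1=11/75)

Answer: 64/75 11/75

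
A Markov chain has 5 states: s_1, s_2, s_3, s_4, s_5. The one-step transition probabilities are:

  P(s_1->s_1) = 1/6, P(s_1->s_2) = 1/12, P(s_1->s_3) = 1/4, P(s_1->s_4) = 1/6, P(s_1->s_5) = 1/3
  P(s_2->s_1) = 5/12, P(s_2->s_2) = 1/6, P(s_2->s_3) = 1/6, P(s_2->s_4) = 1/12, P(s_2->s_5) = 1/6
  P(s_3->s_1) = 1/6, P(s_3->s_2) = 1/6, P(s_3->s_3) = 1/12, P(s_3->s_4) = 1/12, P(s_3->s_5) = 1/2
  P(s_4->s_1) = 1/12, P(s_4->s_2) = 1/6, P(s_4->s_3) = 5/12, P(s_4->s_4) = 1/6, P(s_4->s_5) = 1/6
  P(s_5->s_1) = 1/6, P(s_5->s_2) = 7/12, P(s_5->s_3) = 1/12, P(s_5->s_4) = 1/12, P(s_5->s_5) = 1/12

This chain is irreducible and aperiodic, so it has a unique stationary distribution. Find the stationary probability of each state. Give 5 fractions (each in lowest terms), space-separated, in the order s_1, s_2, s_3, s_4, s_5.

Answer: 6756/30743 7665/30743 5463/30743 3409/30743 7450/30743

Derivation:
The stationary distribution satisfies pi = pi * P, i.e.:
  pi_s_1 = 1/6*pi_s_1 + 5/12*pi_s_2 + 1/6*pi_s_3 + 1/12*pi_s_4 + 1/6*pi_s_5
  pi_s_2 = 1/12*pi_s_1 + 1/6*pi_s_2 + 1/6*pi_s_3 + 1/6*pi_s_4 + 7/12*pi_s_5
  pi_s_3 = 1/4*pi_s_1 + 1/6*pi_s_2 + 1/12*pi_s_3 + 5/12*pi_s_4 + 1/12*pi_s_5
  pi_s_4 = 1/6*pi_s_1 + 1/12*pi_s_2 + 1/12*pi_s_3 + 1/6*pi_s_4 + 1/12*pi_s_5
  pi_s_5 = 1/3*pi_s_1 + 1/6*pi_s_2 + 1/2*pi_s_3 + 1/6*pi_s_4 + 1/12*pi_s_5
with normalization: pi_s_1 + pi_s_2 + pi_s_3 + pi_s_4 + pi_s_5 = 1.

Using the first 4 balance equations plus normalization, the linear system A*pi = b is:
  [-5/6, 5/12, 1/6, 1/12, 1/6] . pi = 0
  [1/12, -5/6, 1/6, 1/6, 7/12] . pi = 0
  [1/4, 1/6, -11/12, 5/12, 1/12] . pi = 0
  [1/6, 1/12, 1/12, -5/6, 1/12] . pi = 0
  [1, 1, 1, 1, 1] . pi = 1

Solving yields:
  pi_s_1 = 6756/30743
  pi_s_2 = 7665/30743
  pi_s_3 = 5463/30743
  pi_s_4 = 3409/30743
  pi_s_5 = 7450/30743

Verification (pi * P):
  6756/30743*1/6 + 7665/30743*5/12 + 5463/30743*1/6 + 3409/30743*1/12 + 7450/30743*1/6 = 6756/30743 = pi_s_1  (ok)
  6756/30743*1/12 + 7665/30743*1/6 + 5463/30743*1/6 + 3409/30743*1/6 + 7450/30743*7/12 = 7665/30743 = pi_s_2  (ok)
  6756/30743*1/4 + 7665/30743*1/6 + 5463/30743*1/12 + 3409/30743*5/12 + 7450/30743*1/12 = 5463/30743 = pi_s_3  (ok)
  6756/30743*1/6 + 7665/30743*1/12 + 5463/30743*1/12 + 3409/30743*1/6 + 7450/30743*1/12 = 3409/30743 = pi_s_4  (ok)
  6756/30743*1/3 + 7665/30743*1/6 + 5463/30743*1/2 + 3409/30743*1/6 + 7450/30743*1/12 = 7450/30743 = pi_s_5  (ok)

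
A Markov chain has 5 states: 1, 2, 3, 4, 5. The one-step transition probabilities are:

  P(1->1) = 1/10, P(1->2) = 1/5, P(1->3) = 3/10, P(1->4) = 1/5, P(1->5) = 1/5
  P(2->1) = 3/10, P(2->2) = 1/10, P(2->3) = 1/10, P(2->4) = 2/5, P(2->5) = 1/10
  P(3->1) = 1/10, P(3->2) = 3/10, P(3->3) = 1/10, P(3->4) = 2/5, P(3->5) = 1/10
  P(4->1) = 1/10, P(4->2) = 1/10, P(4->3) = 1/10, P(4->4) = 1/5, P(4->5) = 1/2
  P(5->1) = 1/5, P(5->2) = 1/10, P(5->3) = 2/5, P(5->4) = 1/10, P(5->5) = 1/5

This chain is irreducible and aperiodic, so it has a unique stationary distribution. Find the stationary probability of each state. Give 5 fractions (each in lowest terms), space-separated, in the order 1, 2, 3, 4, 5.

Answer: 563/3631 1133/7262 1471/7262 900/3631 866/3631

Derivation:
The stationary distribution satisfies pi = pi * P, i.e.:
  pi_1 = 1/10*pi_1 + 3/10*pi_2 + 1/10*pi_3 + 1/10*pi_4 + 1/5*pi_5
  pi_2 = 1/5*pi_1 + 1/10*pi_2 + 3/10*pi_3 + 1/10*pi_4 + 1/10*pi_5
  pi_3 = 3/10*pi_1 + 1/10*pi_2 + 1/10*pi_3 + 1/10*pi_4 + 2/5*pi_5
  pi_4 = 1/5*pi_1 + 2/5*pi_2 + 2/5*pi_3 + 1/5*pi_4 + 1/10*pi_5
  pi_5 = 1/5*pi_1 + 1/10*pi_2 + 1/10*pi_3 + 1/2*pi_4 + 1/5*pi_5
with normalization: pi_1 + pi_2 + pi_3 + pi_4 + pi_5 = 1.

Using the first 4 balance equations plus normalization, the linear system A*pi = b is:
  [-9/10, 3/10, 1/10, 1/10, 1/5] . pi = 0
  [1/5, -9/10, 3/10, 1/10, 1/10] . pi = 0
  [3/10, 1/10, -9/10, 1/10, 2/5] . pi = 0
  [1/5, 2/5, 2/5, -4/5, 1/10] . pi = 0
  [1, 1, 1, 1, 1] . pi = 1

Solving yields:
  pi_1 = 563/3631
  pi_2 = 1133/7262
  pi_3 = 1471/7262
  pi_4 = 900/3631
  pi_5 = 866/3631

Verification (pi * P):
  563/3631*1/10 + 1133/7262*3/10 + 1471/7262*1/10 + 900/3631*1/10 + 866/3631*1/5 = 563/3631 = pi_1  (ok)
  563/3631*1/5 + 1133/7262*1/10 + 1471/7262*3/10 + 900/3631*1/10 + 866/3631*1/10 = 1133/7262 = pi_2  (ok)
  563/3631*3/10 + 1133/7262*1/10 + 1471/7262*1/10 + 900/3631*1/10 + 866/3631*2/5 = 1471/7262 = pi_3  (ok)
  563/3631*1/5 + 1133/7262*2/5 + 1471/7262*2/5 + 900/3631*1/5 + 866/3631*1/10 = 900/3631 = pi_4  (ok)
  563/3631*1/5 + 1133/7262*1/10 + 1471/7262*1/10 + 900/3631*1/2 + 866/3631*1/5 = 866/3631 = pi_5  (ok)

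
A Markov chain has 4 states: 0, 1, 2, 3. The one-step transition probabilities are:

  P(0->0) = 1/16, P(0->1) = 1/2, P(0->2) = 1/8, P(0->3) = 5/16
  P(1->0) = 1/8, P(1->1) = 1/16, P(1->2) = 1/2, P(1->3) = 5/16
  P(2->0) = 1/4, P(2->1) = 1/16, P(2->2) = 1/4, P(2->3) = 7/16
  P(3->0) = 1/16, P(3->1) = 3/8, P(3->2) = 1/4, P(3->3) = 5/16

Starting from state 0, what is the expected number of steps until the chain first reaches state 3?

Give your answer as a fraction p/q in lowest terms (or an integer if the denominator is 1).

Let h_i = expected steps to first reach 3 from state i.
Boundary: h_3 = 0.
First-step equations for the other states:
  h_0 = 1 + 1/16*h_0 + 1/2*h_1 + 1/8*h_2 + 5/16*h_3
  h_1 = 1 + 1/8*h_0 + 1/16*h_1 + 1/2*h_2 + 5/16*h_3
  h_2 = 1 + 1/4*h_0 + 1/16*h_1 + 1/4*h_2 + 7/16*h_3

Substituting h_3 = 0 and rearranging gives the linear system (I - Q) h = 1:
  [15/16, -1/2, -1/8] . (h_0, h_1, h_2) = 1
  [-1/8, 15/16, -1/2] . (h_0, h_1, h_2) = 1
  [-1/4, -1/16, 3/4] . (h_0, h_1, h_2) = 1

Solving yields:
  h_0 = 728/251
  h_1 = 704/251
  h_2 = 636/251

Starting state is 0, so the expected hitting time is h_0 = 728/251.

Answer: 728/251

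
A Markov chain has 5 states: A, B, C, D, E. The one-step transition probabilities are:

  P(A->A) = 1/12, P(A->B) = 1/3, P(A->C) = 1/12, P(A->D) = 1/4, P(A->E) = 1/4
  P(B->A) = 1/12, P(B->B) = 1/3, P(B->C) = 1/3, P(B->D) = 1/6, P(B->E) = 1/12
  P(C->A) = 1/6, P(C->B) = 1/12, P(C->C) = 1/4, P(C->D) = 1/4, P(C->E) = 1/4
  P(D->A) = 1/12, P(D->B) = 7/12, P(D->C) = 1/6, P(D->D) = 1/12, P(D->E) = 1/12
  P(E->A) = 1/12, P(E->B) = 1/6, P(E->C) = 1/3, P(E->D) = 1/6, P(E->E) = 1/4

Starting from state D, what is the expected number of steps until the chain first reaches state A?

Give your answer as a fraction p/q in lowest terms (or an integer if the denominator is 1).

Let h_i = expected steps to first reach A from state i.
Boundary: h_A = 0.
First-step equations for the other states:
  h_B = 1 + 1/12*h_A + 1/3*h_B + 1/3*h_C + 1/6*h_D + 1/12*h_E
  h_C = 1 + 1/6*h_A + 1/12*h_B + 1/4*h_C + 1/4*h_D + 1/4*h_E
  h_D = 1 + 1/12*h_A + 7/12*h_B + 1/6*h_C + 1/12*h_D + 1/12*h_E
  h_E = 1 + 1/12*h_A + 1/6*h_B + 1/3*h_C + 1/6*h_D + 1/4*h_E

Substituting h_A = 0 and rearranging gives the linear system (I - Q) h = 1:
  [2/3, -1/3, -1/6, -1/12] . (h_B, h_C, h_D, h_E) = 1
  [-1/12, 3/4, -1/4, -1/4] . (h_B, h_C, h_D, h_E) = 1
  [-7/12, -1/6, 11/12, -1/12] . (h_B, h_C, h_D, h_E) = 1
  [-1/6, -1/3, -1/6, 3/4] . (h_B, h_C, h_D, h_E) = 1

Solving yields:
  h_B = 684/73
  h_C = 632/73
  h_D = 692/73
  h_E = 684/73

Starting state is D, so the expected hitting time is h_D = 692/73.

Answer: 692/73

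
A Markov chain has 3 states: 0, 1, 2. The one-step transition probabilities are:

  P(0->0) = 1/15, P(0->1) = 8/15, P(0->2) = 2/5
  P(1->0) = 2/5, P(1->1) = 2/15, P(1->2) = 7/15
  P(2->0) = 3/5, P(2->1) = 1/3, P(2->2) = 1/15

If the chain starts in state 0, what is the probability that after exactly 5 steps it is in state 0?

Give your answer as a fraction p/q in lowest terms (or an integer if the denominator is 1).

Answer: 261121/759375

Derivation:
Computing P^5 by repeated multiplication:
P^1 =
  0: [1/15, 8/15, 2/5]
  1: [2/5, 2/15, 7/15]
  2: [3/5, 1/3, 1/15]
P^2 =
  0: [103/225, 6/25, 68/225]
  1: [9/25, 29/75, 19/75]
  2: [16/75, 29/75, 2/5]
P^3 =
  0: [1039/3375, 424/1125, 1064/3375]
  1: [124/375, 41/125, 128/375]
  2: [92/225, 112/375, 329/1125]
P^4 =
  0: [18247/50625, 5392/16875, 16202/50625]
  1: [2014/5625, 626/1875, 1733/5625]
  2: [5437/16875, 1999/5625, 5441/16875]
P^5 =
  0: [261121/759375, 86446/253125, 238916/759375]
  1: [28879/84375, 9511/28125, 26963/84375]
  2: [90388/253125, 5513/16875, 80042/253125]

(P^5)[0 -> 0] = 261121/759375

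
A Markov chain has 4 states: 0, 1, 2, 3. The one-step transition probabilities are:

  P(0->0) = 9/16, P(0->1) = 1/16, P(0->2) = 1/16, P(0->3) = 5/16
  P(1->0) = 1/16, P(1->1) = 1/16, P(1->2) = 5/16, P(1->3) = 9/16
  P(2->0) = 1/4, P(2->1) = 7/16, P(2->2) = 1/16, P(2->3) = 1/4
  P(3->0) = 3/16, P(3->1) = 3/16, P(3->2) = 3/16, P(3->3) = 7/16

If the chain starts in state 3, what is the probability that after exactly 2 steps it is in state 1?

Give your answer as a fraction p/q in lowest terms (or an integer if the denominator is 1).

Computing P^2 by repeated multiplication:
P^1 =
  0: [9/16, 1/16, 1/16, 5/16]
  1: [1/16, 1/16, 5/16, 9/16]
  2: [1/4, 7/16, 1/16, 1/4]
  3: [3/16, 3/16, 3/16, 7/16]
P^2 =
  0: [101/256, 1/8, 15/128, 93/256]
  1: [57/256, 1/4, 19/128, 97/256]
  2: [59/256, 15/128, 13/64, 115/256]
  3: [63/256, 3/16, 21/128, 103/256]

(P^2)[3 -> 1] = 3/16

Answer: 3/16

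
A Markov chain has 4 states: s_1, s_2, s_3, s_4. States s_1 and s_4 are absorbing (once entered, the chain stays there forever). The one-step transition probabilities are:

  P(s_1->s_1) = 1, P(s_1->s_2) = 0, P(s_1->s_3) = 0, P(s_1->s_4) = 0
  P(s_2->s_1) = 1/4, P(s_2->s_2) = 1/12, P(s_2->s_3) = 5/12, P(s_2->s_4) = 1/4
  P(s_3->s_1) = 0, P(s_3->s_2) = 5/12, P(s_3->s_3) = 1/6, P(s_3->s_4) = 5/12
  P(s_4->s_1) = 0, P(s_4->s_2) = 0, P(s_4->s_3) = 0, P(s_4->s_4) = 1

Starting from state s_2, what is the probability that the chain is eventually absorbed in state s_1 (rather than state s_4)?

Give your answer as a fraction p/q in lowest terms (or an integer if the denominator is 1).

Answer: 6/17

Derivation:
Let a_i = P(absorbed in s_1 | start in state i).
Boundary conditions: a_s_1 = 1, a_s_4 = 0.
For each transient state i, a_i = sum_j P(i->j) * a_j:
  a_s_2 = 1/4*a_s_1 + 1/12*a_s_2 + 5/12*a_s_3 + 1/4*a_s_4
  a_s_3 = 0*a_s_1 + 5/12*a_s_2 + 1/6*a_s_3 + 5/12*a_s_4

Substituting a_s_1 = 1 and a_s_4 = 0, rearrange to (I - Q) a = r where r[i] = P(i -> s_1):
  [11/12, -5/12] . (a_s_2, a_s_3) = 1/4
  [-5/12, 5/6] . (a_s_2, a_s_3) = 0

Solving yields:
  a_s_2 = 6/17
  a_s_3 = 3/17

Starting state is s_2, so the absorption probability is a_s_2 = 6/17.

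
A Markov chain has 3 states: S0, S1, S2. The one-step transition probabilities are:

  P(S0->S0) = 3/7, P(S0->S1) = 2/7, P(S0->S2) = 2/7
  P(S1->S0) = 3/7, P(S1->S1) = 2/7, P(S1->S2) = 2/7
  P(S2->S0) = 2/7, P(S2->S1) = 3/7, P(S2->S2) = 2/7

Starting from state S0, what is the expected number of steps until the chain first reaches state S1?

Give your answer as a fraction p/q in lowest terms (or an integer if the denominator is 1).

Let h_i = expected steps to first reach S1 from state i.
Boundary: h_S1 = 0.
First-step equations for the other states:
  h_S0 = 1 + 3/7*h_S0 + 2/7*h_S1 + 2/7*h_S2
  h_S2 = 1 + 2/7*h_S0 + 3/7*h_S1 + 2/7*h_S2

Substituting h_S1 = 0 and rearranging gives the linear system (I - Q) h = 1:
  [4/7, -2/7] . (h_S0, h_S2) = 1
  [-2/7, 5/7] . (h_S0, h_S2) = 1

Solving yields:
  h_S0 = 49/16
  h_S2 = 21/8

Starting state is S0, so the expected hitting time is h_S0 = 49/16.

Answer: 49/16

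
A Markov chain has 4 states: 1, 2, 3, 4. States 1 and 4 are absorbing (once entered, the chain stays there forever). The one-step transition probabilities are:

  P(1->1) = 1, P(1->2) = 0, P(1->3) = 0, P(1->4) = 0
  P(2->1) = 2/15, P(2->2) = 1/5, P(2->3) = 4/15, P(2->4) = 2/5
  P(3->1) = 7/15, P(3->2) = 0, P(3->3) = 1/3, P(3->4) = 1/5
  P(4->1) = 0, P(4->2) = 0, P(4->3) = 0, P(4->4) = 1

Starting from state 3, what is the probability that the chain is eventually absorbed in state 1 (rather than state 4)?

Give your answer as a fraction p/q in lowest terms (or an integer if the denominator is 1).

Let a_i = P(absorbed in 1 | start in state i).
Boundary conditions: a_1 = 1, a_4 = 0.
For each transient state i, a_i = sum_j P(i->j) * a_j:
  a_2 = 2/15*a_1 + 1/5*a_2 + 4/15*a_3 + 2/5*a_4
  a_3 = 7/15*a_1 + 0*a_2 + 1/3*a_3 + 1/5*a_4

Substituting a_1 = 1 and a_4 = 0, rearrange to (I - Q) a = r where r[i] = P(i -> 1):
  [4/5, -4/15] . (a_2, a_3) = 2/15
  [0, 2/3] . (a_2, a_3) = 7/15

Solving yields:
  a_2 = 2/5
  a_3 = 7/10

Starting state is 3, so the absorption probability is a_3 = 7/10.

Answer: 7/10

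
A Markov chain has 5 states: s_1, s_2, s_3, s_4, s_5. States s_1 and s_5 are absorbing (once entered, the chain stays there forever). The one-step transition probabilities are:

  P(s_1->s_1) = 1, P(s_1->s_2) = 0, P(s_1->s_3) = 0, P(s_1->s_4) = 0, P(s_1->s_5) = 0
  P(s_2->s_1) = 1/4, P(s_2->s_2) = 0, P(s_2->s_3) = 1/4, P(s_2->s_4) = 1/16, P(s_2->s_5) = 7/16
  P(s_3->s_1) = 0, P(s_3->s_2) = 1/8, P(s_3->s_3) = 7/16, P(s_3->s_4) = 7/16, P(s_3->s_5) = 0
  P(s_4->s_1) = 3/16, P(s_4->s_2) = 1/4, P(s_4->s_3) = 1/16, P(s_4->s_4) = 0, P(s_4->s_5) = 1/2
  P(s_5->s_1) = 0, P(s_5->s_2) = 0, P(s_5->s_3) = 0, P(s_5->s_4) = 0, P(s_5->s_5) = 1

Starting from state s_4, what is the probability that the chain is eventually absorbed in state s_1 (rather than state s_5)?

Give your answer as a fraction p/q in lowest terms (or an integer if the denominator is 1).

Let a_i = P(absorbed in s_1 | start in state i).
Boundary conditions: a_s_1 = 1, a_s_5 = 0.
For each transient state i, a_i = sum_j P(i->j) * a_j:
  a_s_2 = 1/4*a_s_1 + 0*a_s_2 + 1/4*a_s_3 + 1/16*a_s_4 + 7/16*a_s_5
  a_s_3 = 0*a_s_1 + 1/8*a_s_2 + 7/16*a_s_3 + 7/16*a_s_4 + 0*a_s_5
  a_s_4 = 3/16*a_s_1 + 1/4*a_s_2 + 1/16*a_s_3 + 0*a_s_4 + 1/2*a_s_5

Substituting a_s_1 = 1 and a_s_5 = 0, rearrange to (I - Q) a = r where r[i] = P(i -> s_1):
  [1, -1/4, -1/16] . (a_s_2, a_s_3, a_s_4) = 1/4
  [-1/8, 9/16, -7/16] . (a_s_2, a_s_3, a_s_4) = 0
  [-1/4, -1/16, 1] . (a_s_2, a_s_3, a_s_4) = 3/16

Solving yields:
  a_s_2 = 659/1914
  a_s_3 = 97/319
  a_s_4 = 280/957

Starting state is s_4, so the absorption probability is a_s_4 = 280/957.

Answer: 280/957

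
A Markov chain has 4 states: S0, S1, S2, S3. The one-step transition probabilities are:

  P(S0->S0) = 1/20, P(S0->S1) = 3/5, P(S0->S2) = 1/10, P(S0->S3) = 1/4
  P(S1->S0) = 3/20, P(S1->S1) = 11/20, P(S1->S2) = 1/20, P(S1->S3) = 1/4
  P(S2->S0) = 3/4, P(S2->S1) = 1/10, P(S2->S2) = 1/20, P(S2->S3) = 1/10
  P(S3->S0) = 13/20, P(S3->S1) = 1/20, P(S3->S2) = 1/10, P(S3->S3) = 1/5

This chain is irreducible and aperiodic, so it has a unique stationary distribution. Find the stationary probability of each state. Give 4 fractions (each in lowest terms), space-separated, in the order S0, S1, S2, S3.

Answer: 2551/9084 1261/3028 685/9084 2065/9084

Derivation:
The stationary distribution satisfies pi = pi * P, i.e.:
  pi_S0 = 1/20*pi_S0 + 3/20*pi_S1 + 3/4*pi_S2 + 13/20*pi_S3
  pi_S1 = 3/5*pi_S0 + 11/20*pi_S1 + 1/10*pi_S2 + 1/20*pi_S3
  pi_S2 = 1/10*pi_S0 + 1/20*pi_S1 + 1/20*pi_S2 + 1/10*pi_S3
  pi_S3 = 1/4*pi_S0 + 1/4*pi_S1 + 1/10*pi_S2 + 1/5*pi_S3
with normalization: pi_S0 + pi_S1 + pi_S2 + pi_S3 = 1.

Using the first 3 balance equations plus normalization, the linear system A*pi = b is:
  [-19/20, 3/20, 3/4, 13/20] . pi = 0
  [3/5, -9/20, 1/10, 1/20] . pi = 0
  [1/10, 1/20, -19/20, 1/10] . pi = 0
  [1, 1, 1, 1] . pi = 1

Solving yields:
  pi_S0 = 2551/9084
  pi_S1 = 1261/3028
  pi_S2 = 685/9084
  pi_S3 = 2065/9084

Verification (pi * P):
  2551/9084*1/20 + 1261/3028*3/20 + 685/9084*3/4 + 2065/9084*13/20 = 2551/9084 = pi_S0  (ok)
  2551/9084*3/5 + 1261/3028*11/20 + 685/9084*1/10 + 2065/9084*1/20 = 1261/3028 = pi_S1  (ok)
  2551/9084*1/10 + 1261/3028*1/20 + 685/9084*1/20 + 2065/9084*1/10 = 685/9084 = pi_S2  (ok)
  2551/9084*1/4 + 1261/3028*1/4 + 685/9084*1/10 + 2065/9084*1/5 = 2065/9084 = pi_S3  (ok)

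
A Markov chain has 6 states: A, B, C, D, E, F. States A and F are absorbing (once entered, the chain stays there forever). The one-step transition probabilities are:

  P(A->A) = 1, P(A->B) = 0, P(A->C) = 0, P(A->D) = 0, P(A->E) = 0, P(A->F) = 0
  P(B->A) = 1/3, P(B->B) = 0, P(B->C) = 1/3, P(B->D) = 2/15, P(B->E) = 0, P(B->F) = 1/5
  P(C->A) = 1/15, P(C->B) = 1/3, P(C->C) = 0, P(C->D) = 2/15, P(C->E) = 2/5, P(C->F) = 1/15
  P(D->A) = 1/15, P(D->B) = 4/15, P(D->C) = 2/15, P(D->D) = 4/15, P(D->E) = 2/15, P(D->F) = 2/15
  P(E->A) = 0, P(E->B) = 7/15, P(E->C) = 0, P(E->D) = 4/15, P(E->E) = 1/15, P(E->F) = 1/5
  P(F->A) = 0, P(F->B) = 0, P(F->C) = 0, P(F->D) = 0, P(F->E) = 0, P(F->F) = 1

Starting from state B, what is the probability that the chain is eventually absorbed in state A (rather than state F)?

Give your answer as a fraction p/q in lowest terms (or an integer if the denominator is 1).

Answer: 5948/10801

Derivation:
Let a_i = P(absorbed in A | start in state i).
Boundary conditions: a_A = 1, a_F = 0.
For each transient state i, a_i = sum_j P(i->j) * a_j:
  a_B = 1/3*a_A + 0*a_B + 1/3*a_C + 2/15*a_D + 0*a_E + 1/5*a_F
  a_C = 1/15*a_A + 1/3*a_B + 0*a_C + 2/15*a_D + 2/5*a_E + 1/15*a_F
  a_D = 1/15*a_A + 4/15*a_B + 2/15*a_C + 4/15*a_D + 2/15*a_E + 2/15*a_F
  a_E = 0*a_A + 7/15*a_B + 0*a_C + 4/15*a_D + 1/15*a_E + 1/5*a_F

Substituting a_A = 1 and a_F = 0, rearrange to (I - Q) a = r where r[i] = P(i -> A):
  [1, -1/3, -2/15, 0] . (a_B, a_C, a_D, a_E) = 1/3
  [-1/3, 1, -2/15, -2/5] . (a_B, a_C, a_D, a_E) = 1/15
  [-4/15, -2/15, 11/15, -2/15] . (a_B, a_C, a_D, a_E) = 1/15
  [-7/15, 0, -4/15, 14/15] . (a_B, a_C, a_D, a_E) = 0

Solving yields:
  a_B = 5948/10801
  a_C = 5097/10801
  a_D = 695/1543
  a_E = 4364/10801

Starting state is B, so the absorption probability is a_B = 5948/10801.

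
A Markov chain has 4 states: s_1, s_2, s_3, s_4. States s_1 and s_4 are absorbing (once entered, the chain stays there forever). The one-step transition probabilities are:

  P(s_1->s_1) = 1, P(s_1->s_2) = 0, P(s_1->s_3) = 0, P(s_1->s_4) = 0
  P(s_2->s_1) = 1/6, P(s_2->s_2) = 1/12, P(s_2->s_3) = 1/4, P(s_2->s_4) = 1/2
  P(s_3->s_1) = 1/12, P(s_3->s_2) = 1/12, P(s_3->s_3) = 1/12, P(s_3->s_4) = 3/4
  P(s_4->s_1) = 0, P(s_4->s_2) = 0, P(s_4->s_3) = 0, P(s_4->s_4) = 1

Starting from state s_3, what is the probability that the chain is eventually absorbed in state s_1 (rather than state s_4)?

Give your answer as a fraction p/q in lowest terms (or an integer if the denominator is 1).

Let a_i = P(absorbed in s_1 | start in state i).
Boundary conditions: a_s_1 = 1, a_s_4 = 0.
For each transient state i, a_i = sum_j P(i->j) * a_j:
  a_s_2 = 1/6*a_s_1 + 1/12*a_s_2 + 1/4*a_s_3 + 1/2*a_s_4
  a_s_3 = 1/12*a_s_1 + 1/12*a_s_2 + 1/12*a_s_3 + 3/4*a_s_4

Substituting a_s_1 = 1 and a_s_4 = 0, rearrange to (I - Q) a = r where r[i] = P(i -> s_1):
  [11/12, -1/4] . (a_s_2, a_s_3) = 1/6
  [-1/12, 11/12] . (a_s_2, a_s_3) = 1/12

Solving yields:
  a_s_2 = 25/118
  a_s_3 = 13/118

Starting state is s_3, so the absorption probability is a_s_3 = 13/118.

Answer: 13/118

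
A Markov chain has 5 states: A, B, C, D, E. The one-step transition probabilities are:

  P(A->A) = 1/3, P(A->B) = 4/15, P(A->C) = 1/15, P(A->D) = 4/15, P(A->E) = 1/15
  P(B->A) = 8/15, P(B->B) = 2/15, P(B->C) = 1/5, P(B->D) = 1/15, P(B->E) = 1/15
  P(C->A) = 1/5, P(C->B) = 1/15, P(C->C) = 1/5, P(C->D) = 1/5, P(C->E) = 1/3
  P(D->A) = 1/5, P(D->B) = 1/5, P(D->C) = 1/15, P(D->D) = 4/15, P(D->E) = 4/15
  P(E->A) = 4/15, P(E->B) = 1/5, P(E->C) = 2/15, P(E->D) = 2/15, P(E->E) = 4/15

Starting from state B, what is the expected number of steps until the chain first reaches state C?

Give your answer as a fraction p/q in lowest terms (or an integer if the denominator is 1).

Let h_i = expected steps to first reach C from state i.
Boundary: h_C = 0.
First-step equations for the other states:
  h_A = 1 + 1/3*h_A + 4/15*h_B + 1/15*h_C + 4/15*h_D + 1/15*h_E
  h_B = 1 + 8/15*h_A + 2/15*h_B + 1/5*h_C + 1/15*h_D + 1/15*h_E
  h_D = 1 + 1/5*h_A + 1/5*h_B + 1/15*h_C + 4/15*h_D + 4/15*h_E
  h_E = 1 + 4/15*h_A + 1/5*h_B + 2/15*h_C + 2/15*h_D + 4/15*h_E

Substituting h_C = 0 and rearranging gives the linear system (I - Q) h = 1:
  [2/3, -4/15, -4/15, -1/15] . (h_A, h_B, h_D, h_E) = 1
  [-8/15, 13/15, -1/15, -1/15] . (h_A, h_B, h_D, h_E) = 1
  [-1/5, -1/5, 11/15, -4/15] . (h_A, h_B, h_D, h_E) = 1
  [-4/15, -1/5, -2/15, 11/15] . (h_A, h_B, h_D, h_E) = 1

Solving yields:
  h_A = 46755/4879
  h_B = 2430/287
  h_D = 46440/4879
  h_E = 6195/697

Starting state is B, so the expected hitting time is h_B = 2430/287.

Answer: 2430/287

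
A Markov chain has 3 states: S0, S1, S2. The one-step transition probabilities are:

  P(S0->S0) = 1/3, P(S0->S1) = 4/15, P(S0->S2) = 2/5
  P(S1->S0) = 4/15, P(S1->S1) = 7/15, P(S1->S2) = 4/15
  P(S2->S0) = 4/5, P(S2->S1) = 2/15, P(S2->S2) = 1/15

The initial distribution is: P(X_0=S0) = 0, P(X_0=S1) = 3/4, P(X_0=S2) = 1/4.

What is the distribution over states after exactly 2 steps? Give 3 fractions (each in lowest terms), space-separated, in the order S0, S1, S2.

Answer: 92/225 283/900 83/300

Derivation:
Propagating the distribution step by step (d_{t+1} = d_t * P):
d_0 = (S0=0, S1=3/4, S2=1/4)
  d_1[S0] = 0*1/3 + 3/4*4/15 + 1/4*4/5 = 2/5
  d_1[S1] = 0*4/15 + 3/4*7/15 + 1/4*2/15 = 23/60
  d_1[S2] = 0*2/5 + 3/4*4/15 + 1/4*1/15 = 13/60
d_1 = (S0=2/5, S1=23/60, S2=13/60)
  d_2[S0] = 2/5*1/3 + 23/60*4/15 + 13/60*4/5 = 92/225
  d_2[S1] = 2/5*4/15 + 23/60*7/15 + 13/60*2/15 = 283/900
  d_2[S2] = 2/5*2/5 + 23/60*4/15 + 13/60*1/15 = 83/300
d_2 = (S0=92/225, S1=283/900, S2=83/300)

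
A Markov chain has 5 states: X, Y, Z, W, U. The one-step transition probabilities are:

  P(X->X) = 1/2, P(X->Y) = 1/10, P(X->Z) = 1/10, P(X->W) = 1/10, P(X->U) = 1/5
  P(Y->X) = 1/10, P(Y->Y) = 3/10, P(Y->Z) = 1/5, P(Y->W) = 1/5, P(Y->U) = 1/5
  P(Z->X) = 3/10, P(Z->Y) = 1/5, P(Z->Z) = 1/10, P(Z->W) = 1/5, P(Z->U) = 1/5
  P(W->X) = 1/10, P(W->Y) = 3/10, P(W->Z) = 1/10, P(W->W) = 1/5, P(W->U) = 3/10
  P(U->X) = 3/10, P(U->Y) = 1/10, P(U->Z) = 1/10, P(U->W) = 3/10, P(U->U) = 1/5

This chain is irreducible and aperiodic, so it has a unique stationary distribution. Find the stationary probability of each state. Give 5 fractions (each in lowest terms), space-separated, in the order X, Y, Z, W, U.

The stationary distribution satisfies pi = pi * P, i.e.:
  pi_X = 1/2*pi_X + 1/10*pi_Y + 3/10*pi_Z + 1/10*pi_W + 3/10*pi_U
  pi_Y = 1/10*pi_X + 3/10*pi_Y + 1/5*pi_Z + 3/10*pi_W + 1/10*pi_U
  pi_Z = 1/10*pi_X + 1/5*pi_Y + 1/10*pi_Z + 1/10*pi_W + 1/10*pi_U
  pi_W = 1/10*pi_X + 1/5*pi_Y + 1/5*pi_Z + 1/5*pi_W + 3/10*pi_U
  pi_U = 1/5*pi_X + 1/5*pi_Y + 1/5*pi_Z + 3/10*pi_W + 1/5*pi_U
with normalization: pi_X + pi_Y + pi_Z + pi_W + pi_U = 1.

Using the first 4 balance equations plus normalization, the linear system A*pi = b is:
  [-1/2, 1/10, 3/10, 1/10, 3/10] . pi = 0
  [1/10, -7/10, 1/5, 3/10, 1/10] . pi = 0
  [1/10, 1/5, -9/10, 1/10, 1/10] . pi = 0
  [1/10, 1/5, 1/5, -4/5, 3/10] . pi = 0
  [1, 1, 1, 1, 1] . pi = 1

Solving yields:
  pi_X = 19/68
  pi_Y = 317/1683
  pi_Z = 200/1683
  pi_W = 653/3366
  pi_U = 1477/6732

Verification (pi * P):
  19/68*1/2 + 317/1683*1/10 + 200/1683*3/10 + 653/3366*1/10 + 1477/6732*3/10 = 19/68 = pi_X  (ok)
  19/68*1/10 + 317/1683*3/10 + 200/1683*1/5 + 653/3366*3/10 + 1477/6732*1/10 = 317/1683 = pi_Y  (ok)
  19/68*1/10 + 317/1683*1/5 + 200/1683*1/10 + 653/3366*1/10 + 1477/6732*1/10 = 200/1683 = pi_Z  (ok)
  19/68*1/10 + 317/1683*1/5 + 200/1683*1/5 + 653/3366*1/5 + 1477/6732*3/10 = 653/3366 = pi_W  (ok)
  19/68*1/5 + 317/1683*1/5 + 200/1683*1/5 + 653/3366*3/10 + 1477/6732*1/5 = 1477/6732 = pi_U  (ok)

Answer: 19/68 317/1683 200/1683 653/3366 1477/6732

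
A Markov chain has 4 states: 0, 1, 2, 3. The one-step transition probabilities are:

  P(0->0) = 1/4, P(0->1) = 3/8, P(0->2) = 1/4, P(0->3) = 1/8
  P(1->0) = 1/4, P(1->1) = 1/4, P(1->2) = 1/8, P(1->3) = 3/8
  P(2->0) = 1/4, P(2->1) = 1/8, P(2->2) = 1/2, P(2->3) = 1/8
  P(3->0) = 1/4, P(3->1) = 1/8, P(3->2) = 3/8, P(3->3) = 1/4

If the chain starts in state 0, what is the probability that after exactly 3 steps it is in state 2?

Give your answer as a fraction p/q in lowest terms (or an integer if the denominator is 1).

Computing P^3 by repeated multiplication:
P^1 =
  0: [1/4, 3/8, 1/4, 1/8]
  1: [1/4, 1/4, 1/8, 3/8]
  2: [1/4, 1/8, 1/2, 1/8]
  3: [1/4, 1/8, 3/8, 1/4]
P^2 =
  0: [1/4, 15/64, 9/32, 15/64]
  1: [1/4, 7/32, 19/64, 15/64]
  2: [1/4, 13/64, 3/8, 11/64]
  3: [1/4, 13/64, 23/64, 3/16]
P^3 =
  0: [1/4, 111/512, 41/128, 109/512]
  1: [1/4, 55/256, 167/512, 107/512]
  2: [1/4, 109/512, 87/256, 101/512]
  3: [1/4, 109/512, 173/512, 51/256]

(P^3)[0 -> 2] = 41/128

Answer: 41/128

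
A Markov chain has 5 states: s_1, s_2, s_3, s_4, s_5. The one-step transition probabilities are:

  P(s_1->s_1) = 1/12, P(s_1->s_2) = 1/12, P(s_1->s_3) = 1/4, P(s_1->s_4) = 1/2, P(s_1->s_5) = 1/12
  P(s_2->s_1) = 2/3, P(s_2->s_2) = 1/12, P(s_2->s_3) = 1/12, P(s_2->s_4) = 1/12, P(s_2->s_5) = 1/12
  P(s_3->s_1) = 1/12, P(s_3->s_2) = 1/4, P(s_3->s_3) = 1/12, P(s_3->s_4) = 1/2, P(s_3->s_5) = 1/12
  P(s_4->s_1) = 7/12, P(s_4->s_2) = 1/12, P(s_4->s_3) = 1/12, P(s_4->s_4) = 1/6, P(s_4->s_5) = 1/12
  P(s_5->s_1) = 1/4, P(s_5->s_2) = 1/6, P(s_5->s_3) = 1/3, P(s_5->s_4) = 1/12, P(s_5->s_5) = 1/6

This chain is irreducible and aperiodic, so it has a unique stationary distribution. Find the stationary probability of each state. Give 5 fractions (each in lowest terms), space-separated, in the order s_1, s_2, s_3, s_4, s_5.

Answer: 2419/7513 883/7513 1200/7513 2328/7513 1/11

Derivation:
The stationary distribution satisfies pi = pi * P, i.e.:
  pi_s_1 = 1/12*pi_s_1 + 2/3*pi_s_2 + 1/12*pi_s_3 + 7/12*pi_s_4 + 1/4*pi_s_5
  pi_s_2 = 1/12*pi_s_1 + 1/12*pi_s_2 + 1/4*pi_s_3 + 1/12*pi_s_4 + 1/6*pi_s_5
  pi_s_3 = 1/4*pi_s_1 + 1/12*pi_s_2 + 1/12*pi_s_3 + 1/12*pi_s_4 + 1/3*pi_s_5
  pi_s_4 = 1/2*pi_s_1 + 1/12*pi_s_2 + 1/2*pi_s_3 + 1/6*pi_s_4 + 1/12*pi_s_5
  pi_s_5 = 1/12*pi_s_1 + 1/12*pi_s_2 + 1/12*pi_s_3 + 1/12*pi_s_4 + 1/6*pi_s_5
with normalization: pi_s_1 + pi_s_2 + pi_s_3 + pi_s_4 + pi_s_5 = 1.

Using the first 4 balance equations plus normalization, the linear system A*pi = b is:
  [-11/12, 2/3, 1/12, 7/12, 1/4] . pi = 0
  [1/12, -11/12, 1/4, 1/12, 1/6] . pi = 0
  [1/4, 1/12, -11/12, 1/12, 1/3] . pi = 0
  [1/2, 1/12, 1/2, -5/6, 1/12] . pi = 0
  [1, 1, 1, 1, 1] . pi = 1

Solving yields:
  pi_s_1 = 2419/7513
  pi_s_2 = 883/7513
  pi_s_3 = 1200/7513
  pi_s_4 = 2328/7513
  pi_s_5 = 1/11

Verification (pi * P):
  2419/7513*1/12 + 883/7513*2/3 + 1200/7513*1/12 + 2328/7513*7/12 + 1/11*1/4 = 2419/7513 = pi_s_1  (ok)
  2419/7513*1/12 + 883/7513*1/12 + 1200/7513*1/4 + 2328/7513*1/12 + 1/11*1/6 = 883/7513 = pi_s_2  (ok)
  2419/7513*1/4 + 883/7513*1/12 + 1200/7513*1/12 + 2328/7513*1/12 + 1/11*1/3 = 1200/7513 = pi_s_3  (ok)
  2419/7513*1/2 + 883/7513*1/12 + 1200/7513*1/2 + 2328/7513*1/6 + 1/11*1/12 = 2328/7513 = pi_s_4  (ok)
  2419/7513*1/12 + 883/7513*1/12 + 1200/7513*1/12 + 2328/7513*1/12 + 1/11*1/6 = 1/11 = pi_s_5  (ok)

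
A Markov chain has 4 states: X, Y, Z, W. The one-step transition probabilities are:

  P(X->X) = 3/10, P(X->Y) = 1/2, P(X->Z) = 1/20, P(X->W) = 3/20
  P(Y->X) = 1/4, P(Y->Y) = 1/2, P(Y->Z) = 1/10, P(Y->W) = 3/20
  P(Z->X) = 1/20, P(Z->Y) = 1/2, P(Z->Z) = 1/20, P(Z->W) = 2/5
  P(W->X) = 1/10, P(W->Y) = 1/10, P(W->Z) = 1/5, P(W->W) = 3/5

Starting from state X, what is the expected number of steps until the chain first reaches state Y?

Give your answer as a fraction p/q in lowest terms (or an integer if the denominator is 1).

Let h_i = expected steps to first reach Y from state i.
Boundary: h_Y = 0.
First-step equations for the other states:
  h_X = 1 + 3/10*h_X + 1/2*h_Y + 1/20*h_Z + 3/20*h_W
  h_Z = 1 + 1/20*h_X + 1/2*h_Y + 1/20*h_Z + 2/5*h_W
  h_W = 1 + 1/10*h_X + 1/10*h_Y + 1/5*h_Z + 3/5*h_W

Substituting h_Y = 0 and rearranging gives the linear system (I - Q) h = 1:
  [7/10, -1/20, -3/20] . (h_X, h_Z, h_W) = 1
  [-1/20, 19/20, -2/5] . (h_X, h_Z, h_W) = 1
  [-1/10, -1/5, 2/5] . (h_X, h_Z, h_W) = 1

Solving yields:
  h_X = 410/153
  h_Z = 490/153
  h_W = 730/153

Starting state is X, so the expected hitting time is h_X = 410/153.

Answer: 410/153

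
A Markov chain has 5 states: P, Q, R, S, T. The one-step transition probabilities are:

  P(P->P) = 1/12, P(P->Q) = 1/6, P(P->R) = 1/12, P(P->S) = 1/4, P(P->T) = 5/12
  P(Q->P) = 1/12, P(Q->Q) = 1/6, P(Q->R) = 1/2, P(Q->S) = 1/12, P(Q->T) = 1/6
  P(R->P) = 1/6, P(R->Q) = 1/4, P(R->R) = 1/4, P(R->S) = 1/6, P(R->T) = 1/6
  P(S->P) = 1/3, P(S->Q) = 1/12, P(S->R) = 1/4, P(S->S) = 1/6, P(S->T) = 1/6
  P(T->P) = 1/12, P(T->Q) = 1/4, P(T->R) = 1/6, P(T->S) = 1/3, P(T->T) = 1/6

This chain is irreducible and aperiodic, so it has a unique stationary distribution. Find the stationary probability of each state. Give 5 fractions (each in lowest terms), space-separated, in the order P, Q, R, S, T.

Answer: 262/1701 748/3969 673/2646 4715/23814 349/1701

Derivation:
The stationary distribution satisfies pi = pi * P, i.e.:
  pi_P = 1/12*pi_P + 1/12*pi_Q + 1/6*pi_R + 1/3*pi_S + 1/12*pi_T
  pi_Q = 1/6*pi_P + 1/6*pi_Q + 1/4*pi_R + 1/12*pi_S + 1/4*pi_T
  pi_R = 1/12*pi_P + 1/2*pi_Q + 1/4*pi_R + 1/4*pi_S + 1/6*pi_T
  pi_S = 1/4*pi_P + 1/12*pi_Q + 1/6*pi_R + 1/6*pi_S + 1/3*pi_T
  pi_T = 5/12*pi_P + 1/6*pi_Q + 1/6*pi_R + 1/6*pi_S + 1/6*pi_T
with normalization: pi_P + pi_Q + pi_R + pi_S + pi_T = 1.

Using the first 4 balance equations plus normalization, the linear system A*pi = b is:
  [-11/12, 1/12, 1/6, 1/3, 1/12] . pi = 0
  [1/6, -5/6, 1/4, 1/12, 1/4] . pi = 0
  [1/12, 1/2, -3/4, 1/4, 1/6] . pi = 0
  [1/4, 1/12, 1/6, -5/6, 1/3] . pi = 0
  [1, 1, 1, 1, 1] . pi = 1

Solving yields:
  pi_P = 262/1701
  pi_Q = 748/3969
  pi_R = 673/2646
  pi_S = 4715/23814
  pi_T = 349/1701

Verification (pi * P):
  262/1701*1/12 + 748/3969*1/12 + 673/2646*1/6 + 4715/23814*1/3 + 349/1701*1/12 = 262/1701 = pi_P  (ok)
  262/1701*1/6 + 748/3969*1/6 + 673/2646*1/4 + 4715/23814*1/12 + 349/1701*1/4 = 748/3969 = pi_Q  (ok)
  262/1701*1/12 + 748/3969*1/2 + 673/2646*1/4 + 4715/23814*1/4 + 349/1701*1/6 = 673/2646 = pi_R  (ok)
  262/1701*1/4 + 748/3969*1/12 + 673/2646*1/6 + 4715/23814*1/6 + 349/1701*1/3 = 4715/23814 = pi_S  (ok)
  262/1701*5/12 + 748/3969*1/6 + 673/2646*1/6 + 4715/23814*1/6 + 349/1701*1/6 = 349/1701 = pi_T  (ok)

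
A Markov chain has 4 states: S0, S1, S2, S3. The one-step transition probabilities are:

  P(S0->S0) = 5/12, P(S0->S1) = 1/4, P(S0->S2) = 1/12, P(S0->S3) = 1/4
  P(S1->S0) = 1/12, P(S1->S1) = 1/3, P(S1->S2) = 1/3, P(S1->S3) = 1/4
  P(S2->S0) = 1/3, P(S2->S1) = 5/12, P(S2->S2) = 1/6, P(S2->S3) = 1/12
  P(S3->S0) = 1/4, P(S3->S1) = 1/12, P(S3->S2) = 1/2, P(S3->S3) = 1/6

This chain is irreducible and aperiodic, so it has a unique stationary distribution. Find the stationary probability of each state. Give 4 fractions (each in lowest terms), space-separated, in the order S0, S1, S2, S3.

Answer: 428/1593 151/531 407/1593 305/1593

Derivation:
The stationary distribution satisfies pi = pi * P, i.e.:
  pi_S0 = 5/12*pi_S0 + 1/12*pi_S1 + 1/3*pi_S2 + 1/4*pi_S3
  pi_S1 = 1/4*pi_S0 + 1/3*pi_S1 + 5/12*pi_S2 + 1/12*pi_S3
  pi_S2 = 1/12*pi_S0 + 1/3*pi_S1 + 1/6*pi_S2 + 1/2*pi_S3
  pi_S3 = 1/4*pi_S0 + 1/4*pi_S1 + 1/12*pi_S2 + 1/6*pi_S3
with normalization: pi_S0 + pi_S1 + pi_S2 + pi_S3 = 1.

Using the first 3 balance equations plus normalization, the linear system A*pi = b is:
  [-7/12, 1/12, 1/3, 1/4] . pi = 0
  [1/4, -2/3, 5/12, 1/12] . pi = 0
  [1/12, 1/3, -5/6, 1/2] . pi = 0
  [1, 1, 1, 1] . pi = 1

Solving yields:
  pi_S0 = 428/1593
  pi_S1 = 151/531
  pi_S2 = 407/1593
  pi_S3 = 305/1593

Verification (pi * P):
  428/1593*5/12 + 151/531*1/12 + 407/1593*1/3 + 305/1593*1/4 = 428/1593 = pi_S0  (ok)
  428/1593*1/4 + 151/531*1/3 + 407/1593*5/12 + 305/1593*1/12 = 151/531 = pi_S1  (ok)
  428/1593*1/12 + 151/531*1/3 + 407/1593*1/6 + 305/1593*1/2 = 407/1593 = pi_S2  (ok)
  428/1593*1/4 + 151/531*1/4 + 407/1593*1/12 + 305/1593*1/6 = 305/1593 = pi_S3  (ok)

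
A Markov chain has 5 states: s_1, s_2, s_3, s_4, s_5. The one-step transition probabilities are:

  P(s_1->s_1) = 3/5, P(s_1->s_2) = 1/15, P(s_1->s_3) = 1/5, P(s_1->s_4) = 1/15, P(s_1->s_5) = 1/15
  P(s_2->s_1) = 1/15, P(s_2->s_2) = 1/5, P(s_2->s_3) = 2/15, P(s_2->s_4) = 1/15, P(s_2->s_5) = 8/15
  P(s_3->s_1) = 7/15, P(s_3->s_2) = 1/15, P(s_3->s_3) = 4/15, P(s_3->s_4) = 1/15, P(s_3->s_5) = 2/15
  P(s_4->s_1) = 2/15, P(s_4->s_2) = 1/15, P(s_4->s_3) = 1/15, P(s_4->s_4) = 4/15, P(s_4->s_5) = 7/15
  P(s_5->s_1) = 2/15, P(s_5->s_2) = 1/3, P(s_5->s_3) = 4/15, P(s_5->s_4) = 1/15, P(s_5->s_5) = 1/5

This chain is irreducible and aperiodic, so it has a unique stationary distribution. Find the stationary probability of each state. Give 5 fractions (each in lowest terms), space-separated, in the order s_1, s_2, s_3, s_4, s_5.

Answer: 8533/23580 829/5895 407/1965 1/12 2441/11790

Derivation:
The stationary distribution satisfies pi = pi * P, i.e.:
  pi_s_1 = 3/5*pi_s_1 + 1/15*pi_s_2 + 7/15*pi_s_3 + 2/15*pi_s_4 + 2/15*pi_s_5
  pi_s_2 = 1/15*pi_s_1 + 1/5*pi_s_2 + 1/15*pi_s_3 + 1/15*pi_s_4 + 1/3*pi_s_5
  pi_s_3 = 1/5*pi_s_1 + 2/15*pi_s_2 + 4/15*pi_s_3 + 1/15*pi_s_4 + 4/15*pi_s_5
  pi_s_4 = 1/15*pi_s_1 + 1/15*pi_s_2 + 1/15*pi_s_3 + 4/15*pi_s_4 + 1/15*pi_s_5
  pi_s_5 = 1/15*pi_s_1 + 8/15*pi_s_2 + 2/15*pi_s_3 + 7/15*pi_s_4 + 1/5*pi_s_5
with normalization: pi_s_1 + pi_s_2 + pi_s_3 + pi_s_4 + pi_s_5 = 1.

Using the first 4 balance equations plus normalization, the linear system A*pi = b is:
  [-2/5, 1/15, 7/15, 2/15, 2/15] . pi = 0
  [1/15, -4/5, 1/15, 1/15, 1/3] . pi = 0
  [1/5, 2/15, -11/15, 1/15, 4/15] . pi = 0
  [1/15, 1/15, 1/15, -11/15, 1/15] . pi = 0
  [1, 1, 1, 1, 1] . pi = 1

Solving yields:
  pi_s_1 = 8533/23580
  pi_s_2 = 829/5895
  pi_s_3 = 407/1965
  pi_s_4 = 1/12
  pi_s_5 = 2441/11790

Verification (pi * P):
  8533/23580*3/5 + 829/5895*1/15 + 407/1965*7/15 + 1/12*2/15 + 2441/11790*2/15 = 8533/23580 = pi_s_1  (ok)
  8533/23580*1/15 + 829/5895*1/5 + 407/1965*1/15 + 1/12*1/15 + 2441/11790*1/3 = 829/5895 = pi_s_2  (ok)
  8533/23580*1/5 + 829/5895*2/15 + 407/1965*4/15 + 1/12*1/15 + 2441/11790*4/15 = 407/1965 = pi_s_3  (ok)
  8533/23580*1/15 + 829/5895*1/15 + 407/1965*1/15 + 1/12*4/15 + 2441/11790*1/15 = 1/12 = pi_s_4  (ok)
  8533/23580*1/15 + 829/5895*8/15 + 407/1965*2/15 + 1/12*7/15 + 2441/11790*1/5 = 2441/11790 = pi_s_5  (ok)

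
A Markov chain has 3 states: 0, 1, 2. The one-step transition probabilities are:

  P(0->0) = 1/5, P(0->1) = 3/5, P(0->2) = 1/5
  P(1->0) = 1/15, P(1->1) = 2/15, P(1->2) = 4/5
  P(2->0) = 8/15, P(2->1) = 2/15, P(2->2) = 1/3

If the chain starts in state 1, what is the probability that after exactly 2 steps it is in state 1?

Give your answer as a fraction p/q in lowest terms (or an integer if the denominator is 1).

Computing P^2 by repeated multiplication:
P^1 =
  0: [1/5, 3/5, 1/5]
  1: [1/15, 2/15, 4/5]
  2: [8/15, 2/15, 1/3]
P^2 =
  0: [14/75, 17/75, 44/75]
  1: [101/225, 37/225, 29/75]
  2: [22/75, 86/225, 73/225]

(P^2)[1 -> 1] = 37/225

Answer: 37/225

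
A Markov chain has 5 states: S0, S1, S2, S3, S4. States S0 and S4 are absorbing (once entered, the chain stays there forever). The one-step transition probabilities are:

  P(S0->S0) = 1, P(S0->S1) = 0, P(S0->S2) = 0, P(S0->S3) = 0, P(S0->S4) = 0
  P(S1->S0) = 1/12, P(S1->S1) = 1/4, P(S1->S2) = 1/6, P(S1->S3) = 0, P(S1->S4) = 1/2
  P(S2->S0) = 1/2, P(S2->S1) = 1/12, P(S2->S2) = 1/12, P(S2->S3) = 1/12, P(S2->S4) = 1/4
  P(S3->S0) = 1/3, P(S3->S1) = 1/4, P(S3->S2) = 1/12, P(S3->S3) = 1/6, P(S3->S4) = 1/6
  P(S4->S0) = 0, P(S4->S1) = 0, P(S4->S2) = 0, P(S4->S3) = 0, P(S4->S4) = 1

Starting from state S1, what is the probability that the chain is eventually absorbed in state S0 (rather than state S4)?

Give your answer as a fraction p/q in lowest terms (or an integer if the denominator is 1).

Answer: 237/955

Derivation:
Let a_i = P(absorbed in S0 | start in state i).
Boundary conditions: a_S0 = 1, a_S4 = 0.
For each transient state i, a_i = sum_j P(i->j) * a_j:
  a_S1 = 1/12*a_S0 + 1/4*a_S1 + 1/6*a_S2 + 0*a_S3 + 1/2*a_S4
  a_S2 = 1/2*a_S0 + 1/12*a_S1 + 1/12*a_S2 + 1/12*a_S3 + 1/4*a_S4
  a_S3 = 1/3*a_S0 + 1/4*a_S1 + 1/12*a_S2 + 1/6*a_S3 + 1/6*a_S4

Substituting a_S0 = 1 and a_S4 = 0, rearrange to (I - Q) a = r where r[i] = P(i -> S0):
  [3/4, -1/6, 0] . (a_S1, a_S2, a_S3) = 1/12
  [-1/12, 11/12, -1/12] . (a_S1, a_S2, a_S3) = 1/2
  [-1/4, -1/12, 5/6] . (a_S1, a_S2, a_S3) = 1/3

Solving yields:
  a_S1 = 237/955
  a_S2 = 589/955
  a_S3 = 512/955

Starting state is S1, so the absorption probability is a_S1 = 237/955.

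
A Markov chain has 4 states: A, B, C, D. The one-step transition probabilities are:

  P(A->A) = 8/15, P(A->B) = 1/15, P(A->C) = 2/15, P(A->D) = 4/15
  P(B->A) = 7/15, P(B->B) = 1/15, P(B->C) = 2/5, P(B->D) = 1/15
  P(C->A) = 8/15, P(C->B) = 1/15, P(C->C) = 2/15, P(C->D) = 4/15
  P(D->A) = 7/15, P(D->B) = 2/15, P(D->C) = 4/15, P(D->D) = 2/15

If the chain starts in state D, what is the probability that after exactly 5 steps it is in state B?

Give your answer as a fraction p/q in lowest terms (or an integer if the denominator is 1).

Answer: 61802/759375

Derivation:
Computing P^5 by repeated multiplication:
P^1 =
  A: [8/15, 1/15, 2/15, 4/15]
  B: [7/15, 1/15, 2/5, 1/15]
  C: [8/15, 1/15, 2/15, 4/15]
  D: [7/15, 2/15, 4/15, 2/15]
P^2 =
  A: [23/45, 19/225, 14/75, 49/225]
  B: [118/225, 16/225, 4/25, 11/45]
  C: [23/45, 19/225, 14/75, 49/225]
  D: [116/225, 17/225, 14/75, 2/9]
P^3 =
  A: [1732/3375, 274/3375, 208/1125, 149/675]
  B: [1729/3375, 56/675, 208/1125, 742/3375]
  C: [1732/3375, 274/3375, 208/1125, 149/675]
  D: [1733/3375, 11/135, 206/1125, 749/3375]
P^4 =
  A: [25981/50625, 824/10125, 3112/16875, 11188/50625]
  B: [25978/50625, 4117/50625, 3118/16875, 11176/50625]
  C: [25981/50625, 824/10125, 3112/16875, 11188/50625]
  D: [25976/50625, 4124/50625, 3116/16875, 11177/50625]
P^5 =
  A: [389692/759375, 61813/759375, 46702/253125, 167764/759375]
  B: [389707/759375, 61801/759375, 9338/50625, 167797/759375]
  C: [389692/759375, 61813/759375, 46702/253125, 167764/759375]
  D: [389699/759375, 61802/759375, 1868/10125, 167774/759375]

(P^5)[D -> B] = 61802/759375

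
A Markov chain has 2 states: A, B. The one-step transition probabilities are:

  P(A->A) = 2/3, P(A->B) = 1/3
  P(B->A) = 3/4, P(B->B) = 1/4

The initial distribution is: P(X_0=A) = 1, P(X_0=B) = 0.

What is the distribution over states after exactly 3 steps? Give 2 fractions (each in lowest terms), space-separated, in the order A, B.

Propagating the distribution step by step (d_{t+1} = d_t * P):
d_0 = (A=1, B=0)
  d_1[A] = 1*2/3 + 0*3/4 = 2/3
  d_1[B] = 1*1/3 + 0*1/4 = 1/3
d_1 = (A=2/3, B=1/3)
  d_2[A] = 2/3*2/3 + 1/3*3/4 = 25/36
  d_2[B] = 2/3*1/3 + 1/3*1/4 = 11/36
d_2 = (A=25/36, B=11/36)
  d_3[A] = 25/36*2/3 + 11/36*3/4 = 299/432
  d_3[B] = 25/36*1/3 + 11/36*1/4 = 133/432
d_3 = (A=299/432, B=133/432)

Answer: 299/432 133/432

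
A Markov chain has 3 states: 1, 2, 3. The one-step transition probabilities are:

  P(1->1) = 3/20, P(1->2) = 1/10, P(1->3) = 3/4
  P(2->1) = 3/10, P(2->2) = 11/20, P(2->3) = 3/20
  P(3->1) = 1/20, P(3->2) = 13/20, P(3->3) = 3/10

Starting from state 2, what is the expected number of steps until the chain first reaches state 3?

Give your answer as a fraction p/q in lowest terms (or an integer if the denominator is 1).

Let h_i = expected steps to first reach 3 from state i.
Boundary: h_3 = 0.
First-step equations for the other states:
  h_1 = 1 + 3/20*h_1 + 1/10*h_2 + 3/4*h_3
  h_2 = 1 + 3/10*h_1 + 11/20*h_2 + 3/20*h_3

Substituting h_3 = 0 and rearranging gives the linear system (I - Q) h = 1:
  [17/20, -1/10] . (h_1, h_2) = 1
  [-3/10, 9/20] . (h_1, h_2) = 1

Solving yields:
  h_1 = 220/141
  h_2 = 460/141

Starting state is 2, so the expected hitting time is h_2 = 460/141.

Answer: 460/141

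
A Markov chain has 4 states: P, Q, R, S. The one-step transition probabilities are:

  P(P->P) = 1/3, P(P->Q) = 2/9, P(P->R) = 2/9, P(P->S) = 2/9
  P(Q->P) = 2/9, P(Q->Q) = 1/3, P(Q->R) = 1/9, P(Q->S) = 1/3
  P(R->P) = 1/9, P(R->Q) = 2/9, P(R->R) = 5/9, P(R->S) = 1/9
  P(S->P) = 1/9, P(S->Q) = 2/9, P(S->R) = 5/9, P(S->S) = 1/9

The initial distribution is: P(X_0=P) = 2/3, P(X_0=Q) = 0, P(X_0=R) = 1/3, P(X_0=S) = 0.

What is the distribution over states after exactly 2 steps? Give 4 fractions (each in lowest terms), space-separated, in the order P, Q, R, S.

Propagating the distribution step by step (d_{t+1} = d_t * P):
d_0 = (P=2/3, Q=0, R=1/3, S=0)
  d_1[P] = 2/3*1/3 + 0*2/9 + 1/3*1/9 + 0*1/9 = 7/27
  d_1[Q] = 2/3*2/9 + 0*1/3 + 1/3*2/9 + 0*2/9 = 2/9
  d_1[R] = 2/3*2/9 + 0*1/9 + 1/3*5/9 + 0*5/9 = 1/3
  d_1[S] = 2/3*2/9 + 0*1/3 + 1/3*1/9 + 0*1/9 = 5/27
d_1 = (P=7/27, Q=2/9, R=1/3, S=5/27)
  d_2[P] = 7/27*1/3 + 2/9*2/9 + 1/3*1/9 + 5/27*1/9 = 47/243
  d_2[Q] = 7/27*2/9 + 2/9*1/3 + 1/3*2/9 + 5/27*2/9 = 20/81
  d_2[R] = 7/27*2/9 + 2/9*1/9 + 1/3*5/9 + 5/27*5/9 = 10/27
  d_2[S] = 7/27*2/9 + 2/9*1/3 + 1/3*1/9 + 5/27*1/9 = 46/243
d_2 = (P=47/243, Q=20/81, R=10/27, S=46/243)

Answer: 47/243 20/81 10/27 46/243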